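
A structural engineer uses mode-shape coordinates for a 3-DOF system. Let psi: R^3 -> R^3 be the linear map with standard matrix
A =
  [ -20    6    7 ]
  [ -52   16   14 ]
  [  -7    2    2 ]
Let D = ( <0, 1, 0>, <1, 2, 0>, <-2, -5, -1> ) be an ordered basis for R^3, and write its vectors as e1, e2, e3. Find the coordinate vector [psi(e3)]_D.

Column 3 of [psi]_D is the D-coordinate vector of psi(e3).
In standard coordinates psi(e3) = A e3 = <3, 10, 2>.
Converting to D: <3, 10, 2> = 2e1 - e2 - 2e3, so the coordinate vector is <2, -1, -2>.

<2, -1, -2>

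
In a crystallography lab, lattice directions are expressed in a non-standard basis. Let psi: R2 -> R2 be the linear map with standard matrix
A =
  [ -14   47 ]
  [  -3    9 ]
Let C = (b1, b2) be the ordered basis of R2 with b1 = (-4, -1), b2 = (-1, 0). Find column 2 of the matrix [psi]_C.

(-3, -2)

Column 2 of [psi]_C is the C-coordinate vector of psi(b2).
In standard coordinates psi(b2) = A b2 = (14, 3).
Converting to C: (14, 3) = -3b1 - 2b2, so the coordinate vector is (-3, -2).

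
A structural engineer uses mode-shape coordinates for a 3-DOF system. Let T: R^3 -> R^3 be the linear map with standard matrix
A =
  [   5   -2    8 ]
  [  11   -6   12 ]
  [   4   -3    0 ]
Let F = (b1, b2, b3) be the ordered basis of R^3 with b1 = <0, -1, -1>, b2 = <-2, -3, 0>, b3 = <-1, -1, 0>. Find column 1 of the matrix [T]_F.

<-3, 3, 0>

Column 1 of [T]_F is the F-coordinate vector of T(b1).
In standard coordinates T(b1) = A b1 = <-6, -6, 3>.
Converting to F: <-6, -6, 3> = -3b1 + 3b2 + 0·b3, so the coordinate vector is <-3, 3, 0>.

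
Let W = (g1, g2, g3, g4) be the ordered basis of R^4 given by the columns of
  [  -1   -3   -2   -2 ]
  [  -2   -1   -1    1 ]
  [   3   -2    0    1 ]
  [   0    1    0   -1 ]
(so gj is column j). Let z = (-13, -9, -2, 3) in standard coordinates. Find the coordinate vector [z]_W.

(1, 2, 4, -1)

Write z = c_1 g1 + ... + c_4 g4 and solve for the c_i.
Solving this 4x4 system gives c = (1, 2, 4, -1).
Check: g1 + 2g2 + 4g3 - g4 = (-13, -9, -2, 3).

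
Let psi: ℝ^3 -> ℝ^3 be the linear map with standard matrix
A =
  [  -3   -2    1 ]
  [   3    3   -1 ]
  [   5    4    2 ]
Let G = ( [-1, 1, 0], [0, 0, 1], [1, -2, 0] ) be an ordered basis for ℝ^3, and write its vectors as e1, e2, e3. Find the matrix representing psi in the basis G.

The j-th column of [psi]_G is [psi(ej)]_G.
psi(e1) = A e1 = [1, 0, -1] = -2e1 - e2 - e3, so column 1 is [-2, -1, -1].
Repeating for e2, e3 and assembling the columns gives [[-2, -1, 1], [-1, 2, -3], [-1, 0, 2]].

[[-2, -1, 1], [-1, 2, -3], [-1, 0, 2]]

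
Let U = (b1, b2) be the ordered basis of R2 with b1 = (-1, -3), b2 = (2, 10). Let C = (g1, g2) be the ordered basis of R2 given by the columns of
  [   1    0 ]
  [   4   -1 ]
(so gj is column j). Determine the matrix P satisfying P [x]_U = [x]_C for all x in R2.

Take x = bj: its U-coordinates are the j-th standard unit vector, so P e_j — column j of P — equals [bj]_C.
b1 = -g1 - g2, giving column 1 = (-1, -1); repeating for each j gives P = [[-1, 2], [-1, -2]].

[[-1, 2], [-1, -2]]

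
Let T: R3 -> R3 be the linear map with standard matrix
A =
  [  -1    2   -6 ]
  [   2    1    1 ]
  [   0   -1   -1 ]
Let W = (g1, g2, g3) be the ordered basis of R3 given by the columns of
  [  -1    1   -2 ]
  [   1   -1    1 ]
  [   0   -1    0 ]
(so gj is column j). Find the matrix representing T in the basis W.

[[2, 1, -1], [1, -2, 1], [-2, -3, -1]]

Let P have columns g1, ..., g3. Then [T]_W = P^(-1) A P.
Here det P = 1, so P^(-1) is integer; computing A P first and then P^(-1)(A P) gives [[2, 1, -1], [1, -2, 1], [-2, -3, -1]].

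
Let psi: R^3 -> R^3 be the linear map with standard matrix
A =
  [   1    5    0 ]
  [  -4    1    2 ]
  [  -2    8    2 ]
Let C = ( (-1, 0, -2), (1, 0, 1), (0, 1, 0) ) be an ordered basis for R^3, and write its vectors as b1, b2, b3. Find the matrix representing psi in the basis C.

[[1, 1, -3], [0, 2, 2], [0, -2, 1]]

Let P have columns b1, ..., b3. Then [psi]_C = P^(-1) A P.
Here det P = -1, so P^(-1) is integer; computing A P first and then P^(-1)(A P) gives [[1, 1, -3], [0, 2, 2], [0, -2, 1]].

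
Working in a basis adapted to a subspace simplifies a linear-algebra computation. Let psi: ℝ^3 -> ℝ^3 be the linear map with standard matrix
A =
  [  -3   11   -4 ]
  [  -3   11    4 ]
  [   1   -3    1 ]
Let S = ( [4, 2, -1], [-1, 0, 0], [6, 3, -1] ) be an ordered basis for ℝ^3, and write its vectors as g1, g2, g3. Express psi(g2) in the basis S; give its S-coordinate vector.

[0, 3, 1]

Column 2 of [psi]_S is the S-coordinate vector of psi(g2).
In standard coordinates psi(g2) = A g2 = [3, 3, -1].
Converting to S: [3, 3, -1] = 0·g1 + 3g2 + g3, so the coordinate vector is [0, 3, 1].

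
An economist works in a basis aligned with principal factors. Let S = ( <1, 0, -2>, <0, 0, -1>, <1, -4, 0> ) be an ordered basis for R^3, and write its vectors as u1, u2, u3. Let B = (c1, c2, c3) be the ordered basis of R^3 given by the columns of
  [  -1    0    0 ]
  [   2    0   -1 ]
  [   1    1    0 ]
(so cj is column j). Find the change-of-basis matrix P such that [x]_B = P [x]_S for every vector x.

[[-1, 0, -1], [-1, -1, 1], [-2, 0, 2]]

Let M have columns uj and N have columns cj. Then for every x, N [x]_B = x = M [x]_S, so P = N^(-1) M.
Since det N = -1, N^(-1) has integer entries; multiplying gives P = [[-1, 0, -1], [-1, -1, 1], [-2, 0, 2]].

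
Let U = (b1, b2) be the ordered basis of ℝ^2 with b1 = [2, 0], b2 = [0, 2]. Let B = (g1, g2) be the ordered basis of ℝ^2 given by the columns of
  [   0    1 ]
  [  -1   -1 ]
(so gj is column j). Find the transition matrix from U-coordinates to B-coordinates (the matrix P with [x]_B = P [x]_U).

[[-2, -2], [2, 0]]

Take x = bj: its U-coordinates are the j-th standard unit vector, so P e_j — column j of P — equals [bj]_B.
b1 = -2g1 + 2g2, giving column 1 = [-2, 2]; repeating for each j gives P = [[-2, -2], [2, 0]].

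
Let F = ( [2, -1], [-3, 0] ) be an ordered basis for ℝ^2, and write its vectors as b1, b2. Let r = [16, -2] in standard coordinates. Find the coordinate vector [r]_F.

[r]_F is the unique c with M c = r, where M has columns b1, b2.
System: 2c_1 - 3c_2 = 16, -c_1 + 0c_2 = -2; solving gives c_1 = 2, c_2 = -4.
Check: 2b1 - 4b2 = [16, -2].

[2, -4]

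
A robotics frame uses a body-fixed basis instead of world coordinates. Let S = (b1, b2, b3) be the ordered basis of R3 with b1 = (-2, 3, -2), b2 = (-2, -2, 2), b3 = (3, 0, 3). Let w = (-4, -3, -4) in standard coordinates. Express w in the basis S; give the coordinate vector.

[w]_S is the unique c with M c = w, where M has columns b1, ..., b3.
Gaussian elimination on [M | w] yields c = (-1, 0, -2).
Check: -b1 + 0·b2 - 2b3 = (-4, -3, -4).

(-1, 0, -2)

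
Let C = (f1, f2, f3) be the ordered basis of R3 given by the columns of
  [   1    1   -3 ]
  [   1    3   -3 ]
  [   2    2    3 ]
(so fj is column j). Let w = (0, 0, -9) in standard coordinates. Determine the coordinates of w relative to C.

(-3, 0, -1)

Write w = c_1 f1 + ... + c_3 f3 and solve for the c_i.
Solving this 3x3 system gives c = (-3, 0, -1).
Check: -3f1 + 0·f2 - f3 = (0, 0, -9).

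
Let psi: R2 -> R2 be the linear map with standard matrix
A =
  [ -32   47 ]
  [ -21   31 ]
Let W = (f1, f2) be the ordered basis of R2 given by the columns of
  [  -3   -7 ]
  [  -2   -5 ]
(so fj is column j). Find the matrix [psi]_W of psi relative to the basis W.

Let P have columns f1, f2. Then [psi]_W = P^(-1) A P.
Here det P = 1, so P^(-1) is integer; computing A P first and then P^(-1)(A P) gives [[-3, -1], [1, 2]].

[[-3, -1], [1, 2]]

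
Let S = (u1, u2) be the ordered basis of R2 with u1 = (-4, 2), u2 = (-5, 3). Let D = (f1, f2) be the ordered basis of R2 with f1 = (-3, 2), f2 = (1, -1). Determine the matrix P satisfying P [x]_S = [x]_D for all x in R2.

Let M have columns uj and N have columns fj. Then for every x, N [x]_D = x = M [x]_S, so P = N^(-1) M.
Since det N = 1, N^(-1) has integer entries; multiplying gives P = [[2, 2], [2, 1]].

[[2, 2], [2, 1]]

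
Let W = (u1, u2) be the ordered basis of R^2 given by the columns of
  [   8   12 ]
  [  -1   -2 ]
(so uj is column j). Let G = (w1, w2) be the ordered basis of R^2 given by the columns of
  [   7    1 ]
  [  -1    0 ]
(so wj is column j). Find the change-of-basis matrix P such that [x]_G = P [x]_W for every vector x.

[[1, 2], [1, -2]]

Let M have columns uj and N have columns wj. Then for every x, N [x]_G = x = M [x]_W, so P = N^(-1) M.
Since det N = 1, N^(-1) has integer entries; multiplying gives P = [[1, 2], [1, -2]].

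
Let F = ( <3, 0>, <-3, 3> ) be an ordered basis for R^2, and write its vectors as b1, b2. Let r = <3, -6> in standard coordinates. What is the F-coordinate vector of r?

<-1, -2>

Write r = c_1 b1 + c_2 b2 and solve for the c_i.
System: 3c_1 - 3c_2 = 3, 0c_1 + 3c_2 = -6; solving gives c_1 = -1, c_2 = -2.
Check: -b1 - 2b2 = <3, -6>.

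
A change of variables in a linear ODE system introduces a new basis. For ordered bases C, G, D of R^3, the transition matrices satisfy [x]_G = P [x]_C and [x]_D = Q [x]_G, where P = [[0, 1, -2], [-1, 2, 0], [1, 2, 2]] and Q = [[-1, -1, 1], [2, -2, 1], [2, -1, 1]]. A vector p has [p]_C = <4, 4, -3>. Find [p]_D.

First [p]_G = P [p]_C = <10, 4, 6>.
Then [p]_D = Q [p]_G = <-8, 18, 22>.

<-8, 18, 22>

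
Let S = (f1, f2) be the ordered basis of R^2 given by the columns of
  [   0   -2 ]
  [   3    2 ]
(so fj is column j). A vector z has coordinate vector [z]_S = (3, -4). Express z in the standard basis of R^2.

(8, 1)

The coordinates say z = 3f1 - 4f2; adding the scaled basis vectors gives (8, 1).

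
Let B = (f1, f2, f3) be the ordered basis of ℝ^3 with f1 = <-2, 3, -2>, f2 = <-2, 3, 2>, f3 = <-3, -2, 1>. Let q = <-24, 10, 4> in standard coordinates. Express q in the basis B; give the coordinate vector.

<3, 3, 4>

Write q = c_1 f1 + ... + c_3 f3 and solve for the c_i.
Row-reducing the augmented matrix [M | q] gives c = (3, 3, 4).
Check: 3f1 + 3f2 + 4f3 = <-24, 10, 4>.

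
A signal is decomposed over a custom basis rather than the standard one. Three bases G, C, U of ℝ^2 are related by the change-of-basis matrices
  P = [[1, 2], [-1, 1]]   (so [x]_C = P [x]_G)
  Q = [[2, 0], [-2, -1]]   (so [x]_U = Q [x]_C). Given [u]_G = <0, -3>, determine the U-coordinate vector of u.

Composing the changes, [u]_U = Q P [u]_G.
Q P = [[2, 4], [-1, -5]]; applying this to <0, -3> gives <-12, 15>.

<-12, 15>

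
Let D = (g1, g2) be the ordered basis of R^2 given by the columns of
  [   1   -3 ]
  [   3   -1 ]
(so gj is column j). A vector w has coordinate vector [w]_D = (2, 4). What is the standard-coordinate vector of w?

(-10, 2)

w = M [w]_D, where M has columns g1, g2.
Carrying out the matrix-vector product, w = (-10, 2).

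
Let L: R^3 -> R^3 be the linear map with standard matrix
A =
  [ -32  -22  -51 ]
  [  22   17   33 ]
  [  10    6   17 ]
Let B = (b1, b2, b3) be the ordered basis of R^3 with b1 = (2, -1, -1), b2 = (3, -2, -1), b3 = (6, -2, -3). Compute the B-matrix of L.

[[0, 1, 1], [3, 1, -1], [0, -1, 1]]

Let P have columns b1, ..., b3. Then [L]_B = P^(-1) A P.
Here det P = -1, so P^(-1) is integer; computing A P first and then P^(-1)(A P) gives [[0, 1, 1], [3, 1, -1], [0, -1, 1]].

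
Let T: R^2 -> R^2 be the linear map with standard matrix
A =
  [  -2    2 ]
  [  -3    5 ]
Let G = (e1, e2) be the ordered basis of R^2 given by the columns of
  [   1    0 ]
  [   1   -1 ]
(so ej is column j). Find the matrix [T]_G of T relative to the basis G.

With P the matrix whose columns are e1, e2, [T]_G = P^(-1) A P.
Column by column: T(e1) = A e1 = (0, 2); its G-coordinates (0, -2) give column 1.
Continuing for each basis vector yields [T]_G = [[0, -2], [-2, 3]].

[[0, -2], [-2, 3]]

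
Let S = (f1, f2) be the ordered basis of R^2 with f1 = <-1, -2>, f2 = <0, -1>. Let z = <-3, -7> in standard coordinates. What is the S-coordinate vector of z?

[z]_S is the unique c with M c = z, where M has columns f1, f2.
System: -c_1 + 0c_2 = -3, -2c_1 - c_2 = -7; solving gives c_1 = 3, c_2 = 1.
Check: 3f1 + f2 = <-3, -7>.

<3, 1>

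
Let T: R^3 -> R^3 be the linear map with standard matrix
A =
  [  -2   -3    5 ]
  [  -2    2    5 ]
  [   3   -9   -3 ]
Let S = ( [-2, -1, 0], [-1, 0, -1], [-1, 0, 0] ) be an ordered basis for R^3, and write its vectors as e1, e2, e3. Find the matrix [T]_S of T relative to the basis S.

With P the matrix whose columns are e1, ..., e3, [T]_S = P^(-1) A P.
Column by column: T(e1) = A e1 = [7, 2, 3]; its S-coordinates [-2, -3, 0] give column 1.
Continuing for each basis vector yields [T]_S = [[-2, 3, -2], [-3, 0, 3], [0, -3, -1]].

[[-2, 3, -2], [-3, 0, 3], [0, -3, -1]]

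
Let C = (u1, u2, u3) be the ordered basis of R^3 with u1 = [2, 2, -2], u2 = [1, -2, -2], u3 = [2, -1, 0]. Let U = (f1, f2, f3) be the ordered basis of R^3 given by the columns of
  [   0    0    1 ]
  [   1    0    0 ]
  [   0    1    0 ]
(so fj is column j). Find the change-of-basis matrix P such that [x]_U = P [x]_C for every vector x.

Let M have columns uj and N have columns fj. Then for every x, N [x]_U = x = M [x]_C, so P = N^(-1) M.
Since det N = 1, N^(-1) has integer entries; multiplying gives P = [[2, -2, -1], [-2, -2, 0], [2, 1, 2]].

[[2, -2, -1], [-2, -2, 0], [2, 1, 2]]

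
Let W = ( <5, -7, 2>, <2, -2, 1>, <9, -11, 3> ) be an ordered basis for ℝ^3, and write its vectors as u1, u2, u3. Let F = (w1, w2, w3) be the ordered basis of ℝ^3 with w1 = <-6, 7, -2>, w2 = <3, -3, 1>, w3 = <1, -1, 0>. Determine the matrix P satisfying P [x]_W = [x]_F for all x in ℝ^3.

Take x = uj: its W-coordinates are the j-th standard unit vector, so P e_j — column j of P — equals [uj]_F.
u1 = -2w1 - 2w2 - w3, giving column 1 = <-2, -2, -1>; repeating for each j gives P = [[-2, 0, -2], [-2, 1, -1], [-1, -1, 0]].

[[-2, 0, -2], [-2, 1, -1], [-1, -1, 0]]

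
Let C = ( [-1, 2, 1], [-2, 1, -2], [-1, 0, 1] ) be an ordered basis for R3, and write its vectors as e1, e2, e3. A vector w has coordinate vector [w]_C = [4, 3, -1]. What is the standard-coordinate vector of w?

[-9, 11, -3]

The coordinates say w = 4e1 + 3e2 - e3; adding the scaled basis vectors gives [-9, 11, -3].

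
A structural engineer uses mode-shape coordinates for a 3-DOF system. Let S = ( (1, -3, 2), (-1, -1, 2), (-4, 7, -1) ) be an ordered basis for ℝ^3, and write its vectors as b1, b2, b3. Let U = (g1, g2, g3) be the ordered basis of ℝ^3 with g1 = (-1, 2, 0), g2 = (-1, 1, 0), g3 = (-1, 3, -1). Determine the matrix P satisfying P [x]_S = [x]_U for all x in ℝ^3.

Take x = bj: its S-coordinates are the j-th standard unit vector, so P e_j — column j of P — equals [bj]_U.
b1 = 2g1 - g2 - 2g3, giving column 1 = (2, -1, -2); repeating for each j gives P = [[2, 2, 1], [-1, 1, 2], [-2, -2, 1]].

[[2, 2, 1], [-1, 1, 2], [-2, -2, 1]]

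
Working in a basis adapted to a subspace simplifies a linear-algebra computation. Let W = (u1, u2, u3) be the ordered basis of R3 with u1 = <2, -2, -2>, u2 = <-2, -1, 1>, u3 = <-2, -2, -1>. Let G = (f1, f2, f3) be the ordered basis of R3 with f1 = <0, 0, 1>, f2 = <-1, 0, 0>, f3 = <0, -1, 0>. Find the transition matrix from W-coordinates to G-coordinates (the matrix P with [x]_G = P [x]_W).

Take x = uj: its W-coordinates are the j-th standard unit vector, so P e_j — column j of P — equals [uj]_G.
u1 = -2f1 - 2f2 + 2f3, giving column 1 = <-2, -2, 2>; repeating for each j gives P = [[-2, 1, -1], [-2, 2, 2], [2, 1, 2]].

[[-2, 1, -1], [-2, 2, 2], [2, 1, 2]]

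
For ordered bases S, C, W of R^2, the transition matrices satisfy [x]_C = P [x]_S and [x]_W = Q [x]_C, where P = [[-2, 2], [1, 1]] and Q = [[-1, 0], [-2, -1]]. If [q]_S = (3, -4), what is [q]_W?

(14, 29)

Composing the changes, [q]_W = Q P [q]_S.
Q P = [[2, -2], [3, -5]]; applying this to (3, -4) gives (14, 29).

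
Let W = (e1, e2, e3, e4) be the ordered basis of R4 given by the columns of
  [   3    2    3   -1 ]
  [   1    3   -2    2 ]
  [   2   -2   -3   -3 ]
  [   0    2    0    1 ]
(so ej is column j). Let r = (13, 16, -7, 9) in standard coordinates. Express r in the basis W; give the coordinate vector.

(2, 4, 0, 1)

Write r = c_1 e1 + ... + c_4 e4 and solve for the c_i.
Solving this 4x4 system gives c = (2, 4, 0, 1).
Check: 2e1 + 4e2 + 0·e3 + e4 = (13, 16, -7, 9).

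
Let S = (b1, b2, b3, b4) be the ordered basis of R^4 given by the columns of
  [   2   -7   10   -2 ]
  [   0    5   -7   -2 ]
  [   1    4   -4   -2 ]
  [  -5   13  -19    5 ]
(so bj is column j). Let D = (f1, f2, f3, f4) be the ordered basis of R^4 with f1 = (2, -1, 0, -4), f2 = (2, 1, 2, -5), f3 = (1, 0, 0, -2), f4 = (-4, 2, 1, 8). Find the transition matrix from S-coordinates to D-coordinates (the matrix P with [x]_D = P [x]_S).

[[-1, 0, 2, 1], [1, 1, -1, -1], [-2, -1, 0, -2], [-1, 2, -2, 0]]

Column j of P is [bj]_D, since P maps S-coordinates to D-coordinates.
Expressing b1 in D: b1 = -f1 + f2 - 2f3 - f4, so column 1 of P is (-1, 1, -2, -1).
Doing the same for each bj gives P = [[-1, 0, 2, 1], [1, 1, -1, -1], [-2, -1, 0, -2], [-1, 2, -2, 0]].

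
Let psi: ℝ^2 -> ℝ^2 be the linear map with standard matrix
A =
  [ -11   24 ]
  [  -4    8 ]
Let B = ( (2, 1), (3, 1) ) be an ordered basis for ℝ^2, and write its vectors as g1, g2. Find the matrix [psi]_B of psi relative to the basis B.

[[-2, -3], [2, -1]]

The j-th column of [psi]_B is [psi(gj)]_B.
psi(g1) = A g1 = (2, 0) = -2g1 + 2g2, so column 1 is (-2, 2).
Repeating for g2 and assembling the columns gives [[-2, -3], [2, -1]].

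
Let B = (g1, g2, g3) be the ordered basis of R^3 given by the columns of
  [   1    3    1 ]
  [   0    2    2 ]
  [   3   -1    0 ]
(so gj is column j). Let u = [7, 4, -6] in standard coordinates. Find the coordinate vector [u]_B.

[-1, 3, -1]

[u]_B is the unique c with M c = u, where M has columns g1, ..., g3.
Row-reducing the augmented matrix [M | u] gives c = (-1, 3, -1).
Check: -g1 + 3g2 - g3 = [7, 4, -6].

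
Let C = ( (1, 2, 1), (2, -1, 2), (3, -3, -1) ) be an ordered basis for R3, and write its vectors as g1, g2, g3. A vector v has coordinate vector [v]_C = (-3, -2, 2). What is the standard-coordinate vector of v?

(-1, -10, -9)

By definition v = -3g1 - 2g2 + 2g3.
Summing componentwise gives (-1, -10, -9).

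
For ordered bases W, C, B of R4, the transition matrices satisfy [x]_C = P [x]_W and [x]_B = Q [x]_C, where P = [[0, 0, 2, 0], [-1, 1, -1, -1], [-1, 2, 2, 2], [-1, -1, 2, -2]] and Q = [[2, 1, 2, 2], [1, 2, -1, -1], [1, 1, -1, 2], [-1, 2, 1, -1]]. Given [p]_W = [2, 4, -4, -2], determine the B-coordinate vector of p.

[-40, 24, -14, 28]

Composing the changes, [p]_B = Q P [p]_W.
Q P = [[-5, 3, 11, -1], [0, 1, -4, -2], [-2, -3, 3, -7], [-2, 5, -4, 2]]; applying this to [2, 4, -4, -2] gives [-40, 24, -14, 28].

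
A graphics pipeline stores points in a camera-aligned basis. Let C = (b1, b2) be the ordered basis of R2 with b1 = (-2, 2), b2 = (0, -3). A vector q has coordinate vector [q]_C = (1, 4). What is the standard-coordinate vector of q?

(-2, -10)

By definition q = b1 + 4b2.
Summing componentwise gives (-2, -10).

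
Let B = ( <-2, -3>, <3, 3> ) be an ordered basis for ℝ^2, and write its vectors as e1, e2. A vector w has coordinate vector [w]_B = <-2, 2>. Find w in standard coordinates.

w = M [w]_B, where M has columns e1, e2.
Carrying out the matrix-vector product, w = <10, 12>.

<10, 12>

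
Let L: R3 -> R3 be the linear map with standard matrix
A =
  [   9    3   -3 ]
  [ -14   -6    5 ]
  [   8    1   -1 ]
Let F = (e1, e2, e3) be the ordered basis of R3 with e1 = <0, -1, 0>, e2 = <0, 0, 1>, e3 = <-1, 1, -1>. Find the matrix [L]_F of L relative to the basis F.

[[-3, -2, 0], [2, 2, -3], [3, 3, 3]]

Let P have columns e1, ..., e3. Then [L]_F = P^(-1) A P.
Here det P = 1, so P^(-1) is integer; computing A P first and then P^(-1)(A P) gives [[-3, -2, 0], [2, 2, -3], [3, 3, 3]].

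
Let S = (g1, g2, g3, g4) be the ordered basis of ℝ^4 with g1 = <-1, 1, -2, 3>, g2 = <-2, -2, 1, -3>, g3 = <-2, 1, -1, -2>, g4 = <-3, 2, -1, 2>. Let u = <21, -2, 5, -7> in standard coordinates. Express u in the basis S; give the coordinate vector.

<-3, -4, 1, -4>

[u]_S is the unique c with M c = u, where M has columns g1, ..., g4.
Solving this 4x4 system gives c = (-3, -4, 1, -4).
Check: -3g1 - 4g2 + g3 - 4g4 = <21, -2, 5, -7>.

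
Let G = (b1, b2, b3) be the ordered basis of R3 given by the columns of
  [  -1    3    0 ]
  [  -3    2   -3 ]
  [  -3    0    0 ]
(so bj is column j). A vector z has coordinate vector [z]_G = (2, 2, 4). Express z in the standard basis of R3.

The coordinates say z = 2b1 + 2b2 + 4b3; adding the scaled basis vectors gives (4, -14, -6).

(4, -14, -6)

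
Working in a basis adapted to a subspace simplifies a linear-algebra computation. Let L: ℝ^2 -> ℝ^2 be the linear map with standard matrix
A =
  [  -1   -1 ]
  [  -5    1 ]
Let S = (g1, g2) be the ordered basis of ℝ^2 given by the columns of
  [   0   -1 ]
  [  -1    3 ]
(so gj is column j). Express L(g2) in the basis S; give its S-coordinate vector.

<-2, 2>

Compute L(g2) = A g2 = <-2, 8> in standard coordinates.
Then write this in S-coordinates: solve for y in y_1 g1 + y_2 g2 = <-2, 8>.
This gives y = <-2, 2>, which is column 2 of [L]_S.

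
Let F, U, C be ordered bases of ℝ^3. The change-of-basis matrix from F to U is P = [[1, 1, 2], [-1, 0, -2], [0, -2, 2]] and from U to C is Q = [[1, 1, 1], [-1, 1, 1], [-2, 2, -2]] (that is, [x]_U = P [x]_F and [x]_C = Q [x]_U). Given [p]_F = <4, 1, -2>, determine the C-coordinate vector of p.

<-5, -7, 10>

First [p]_U = P [p]_F = <1, 0, -6>.
Then [p]_C = Q [p]_U = <-5, -7, 10>.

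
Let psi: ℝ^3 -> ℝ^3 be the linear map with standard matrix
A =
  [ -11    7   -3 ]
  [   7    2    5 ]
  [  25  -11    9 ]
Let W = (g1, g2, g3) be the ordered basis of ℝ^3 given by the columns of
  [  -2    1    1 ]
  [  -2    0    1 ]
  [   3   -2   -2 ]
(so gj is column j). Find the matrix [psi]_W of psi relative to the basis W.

The j-th column of [psi]_W is [psi(gj)]_W.
psi(g1) = A g1 = [-1, -3, -1] = 3g1 + 2g2 + 3g3, so column 1 is [3, 2, 3].
Repeating for g2, g3 and assembling the columns gives [[3, 3, 0], [2, -2, 3], [3, 3, -1]].

[[3, 3, 0], [2, -2, 3], [3, 3, -1]]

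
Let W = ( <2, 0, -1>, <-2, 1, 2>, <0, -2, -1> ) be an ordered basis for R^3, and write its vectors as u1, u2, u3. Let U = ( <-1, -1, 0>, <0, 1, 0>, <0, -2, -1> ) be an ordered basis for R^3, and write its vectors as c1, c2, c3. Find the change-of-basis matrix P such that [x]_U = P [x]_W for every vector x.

[[-2, 2, 0], [0, -1, 0], [1, -2, 1]]

Let M have columns uj and N have columns cj. Then for every x, N [x]_U = x = M [x]_W, so P = N^(-1) M.
Since det N = 1, N^(-1) has integer entries; multiplying gives P = [[-2, 2, 0], [0, -1, 0], [1, -2, 1]].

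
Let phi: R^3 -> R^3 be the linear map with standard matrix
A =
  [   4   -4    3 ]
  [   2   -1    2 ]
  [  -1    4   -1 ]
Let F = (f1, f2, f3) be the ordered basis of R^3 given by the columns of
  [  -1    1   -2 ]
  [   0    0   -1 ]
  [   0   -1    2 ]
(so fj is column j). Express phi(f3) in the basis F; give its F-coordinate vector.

Column 3 of [phi]_F is the F-coordinate vector of phi(f3).
In standard coordinates phi(f3) = A f3 = [2, 1, -4].
Converting to F: [2, 1, -4] = 2f1 + 2f2 - f3, so the coordinate vector is [2, 2, -1].

[2, 2, -1]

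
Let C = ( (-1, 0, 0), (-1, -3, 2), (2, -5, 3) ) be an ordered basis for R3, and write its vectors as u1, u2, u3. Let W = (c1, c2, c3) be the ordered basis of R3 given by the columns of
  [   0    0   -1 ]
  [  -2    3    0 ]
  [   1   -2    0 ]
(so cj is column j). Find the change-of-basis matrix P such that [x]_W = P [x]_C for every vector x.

Take x = uj: its C-coordinates are the j-th standard unit vector, so P e_j — column j of P — equals [uj]_W.
u1 = 0·c1 + 0·c2 + c3, giving column 1 = (0, 0, 1); repeating for each j gives P = [[0, 0, 1], [0, -1, -1], [1, 1, -2]].

[[0, 0, 1], [0, -1, -1], [1, 1, -2]]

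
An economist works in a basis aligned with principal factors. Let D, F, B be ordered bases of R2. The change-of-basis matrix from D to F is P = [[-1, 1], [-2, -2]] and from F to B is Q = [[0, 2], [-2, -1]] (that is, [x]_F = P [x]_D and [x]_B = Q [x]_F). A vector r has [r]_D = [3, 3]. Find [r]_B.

[-24, 12]

Apply P to get F-coordinates [0, -12], then Q to get B-coordinates.
The result is [r]_B = [-24, 12].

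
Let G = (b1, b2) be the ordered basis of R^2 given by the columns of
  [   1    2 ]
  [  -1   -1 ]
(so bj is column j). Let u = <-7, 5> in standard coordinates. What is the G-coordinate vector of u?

<-3, -2>

[u]_G is the unique c with M c = u, where M has columns b1, b2.
System: c_1 + 2c_2 = -7, -c_1 - c_2 = 5; solving gives c_1 = -3, c_2 = -2.
Check: -3b1 - 2b2 = <-7, 5>.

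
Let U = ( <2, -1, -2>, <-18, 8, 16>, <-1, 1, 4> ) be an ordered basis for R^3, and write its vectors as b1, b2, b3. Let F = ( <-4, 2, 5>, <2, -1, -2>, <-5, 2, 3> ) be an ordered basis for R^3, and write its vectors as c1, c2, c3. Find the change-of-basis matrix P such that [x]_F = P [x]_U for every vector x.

[[0, 2, 1], [1, 0, -1], [0, 2, -1]]

Take x = bj: its U-coordinates are the j-th standard unit vector, so P e_j — column j of P — equals [bj]_F.
b1 = 0·c1 + c2 + 0·c3, giving column 1 = <0, 1, 0>; repeating for each j gives P = [[0, 2, 1], [1, 0, -1], [0, 2, -1]].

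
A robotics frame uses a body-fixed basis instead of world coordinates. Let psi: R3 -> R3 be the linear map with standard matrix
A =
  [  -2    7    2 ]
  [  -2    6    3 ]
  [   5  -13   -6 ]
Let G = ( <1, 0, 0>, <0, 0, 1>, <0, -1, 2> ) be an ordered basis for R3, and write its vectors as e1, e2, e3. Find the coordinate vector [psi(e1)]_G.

Column 1 of [psi]_G is the G-coordinate vector of psi(e1).
In standard coordinates psi(e1) = A e1 = <-2, -2, 5>.
Converting to G: <-2, -2, 5> = -2e1 + e2 + 2e3, so the coordinate vector is <-2, 1, 2>.

<-2, 1, 2>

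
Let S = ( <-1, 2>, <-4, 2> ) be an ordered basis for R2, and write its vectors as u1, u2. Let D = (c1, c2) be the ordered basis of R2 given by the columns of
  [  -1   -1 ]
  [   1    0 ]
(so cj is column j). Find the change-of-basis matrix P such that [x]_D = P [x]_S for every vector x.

[[2, 2], [-1, 2]]

Column j of P is [uj]_D, since P maps S-coordinates to D-coordinates.
Expressing u1 in D: u1 = 2c1 - c2, so column 1 of P is <2, -1>.
Doing the same for each uj gives P = [[2, 2], [-1, 2]].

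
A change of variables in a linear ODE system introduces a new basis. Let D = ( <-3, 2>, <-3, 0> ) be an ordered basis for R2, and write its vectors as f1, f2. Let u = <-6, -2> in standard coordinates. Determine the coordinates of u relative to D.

<-1, 3>

We seek scalars with c_1 f1 + c_2 f2 = u; equivalently solve M c = u where the columns of M are f1, f2.
System: -3c_1 - 3c_2 = -6, 2c_1 + 0c_2 = -2; solving gives c_1 = -1, c_2 = 3.
Check: -f1 + 3f2 = <-6, -2>.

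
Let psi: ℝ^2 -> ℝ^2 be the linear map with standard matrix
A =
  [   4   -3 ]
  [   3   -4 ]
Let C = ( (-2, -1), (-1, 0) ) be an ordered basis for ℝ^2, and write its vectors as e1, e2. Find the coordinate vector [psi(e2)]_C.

Column 2 of [psi]_C is the C-coordinate vector of psi(e2).
In standard coordinates psi(e2) = A e2 = (-4, -3).
Converting to C: (-4, -3) = 3e1 - 2e2, so the coordinate vector is (3, -2).

(3, -2)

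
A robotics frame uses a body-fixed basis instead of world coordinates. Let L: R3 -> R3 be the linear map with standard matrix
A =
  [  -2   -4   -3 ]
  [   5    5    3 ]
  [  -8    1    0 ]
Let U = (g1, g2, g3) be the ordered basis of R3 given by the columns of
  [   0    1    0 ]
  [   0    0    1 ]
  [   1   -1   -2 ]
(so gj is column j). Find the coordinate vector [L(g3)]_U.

(1, 2, -1)

Column 3 of [L]_U is the U-coordinate vector of L(g3).
In standard coordinates L(g3) = A g3 = (2, -1, 1).
Converting to U: (2, -1, 1) = g1 + 2g2 - g3, so the coordinate vector is (1, 2, -1).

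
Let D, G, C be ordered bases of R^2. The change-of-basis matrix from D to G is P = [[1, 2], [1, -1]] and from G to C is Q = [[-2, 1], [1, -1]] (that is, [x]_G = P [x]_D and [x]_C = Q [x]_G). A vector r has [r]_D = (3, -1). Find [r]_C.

(2, -3)

Apply P to get G-coordinates (1, 4), then Q to get C-coordinates.
The result is [r]_C = (2, -3).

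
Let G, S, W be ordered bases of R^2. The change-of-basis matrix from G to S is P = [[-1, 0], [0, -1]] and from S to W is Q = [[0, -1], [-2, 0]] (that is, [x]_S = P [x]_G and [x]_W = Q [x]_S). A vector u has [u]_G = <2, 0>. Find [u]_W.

<0, 4>

First [u]_S = P [u]_G = <-2, 0>.
Then [u]_W = Q [u]_S = <0, 4>.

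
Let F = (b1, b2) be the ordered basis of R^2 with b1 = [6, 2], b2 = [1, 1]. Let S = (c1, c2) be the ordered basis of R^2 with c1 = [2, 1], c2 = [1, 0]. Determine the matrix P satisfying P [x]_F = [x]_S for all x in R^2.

[[2, 1], [2, -1]]

Take x = bj: its F-coordinates are the j-th standard unit vector, so P e_j — column j of P — equals [bj]_S.
b1 = 2c1 + 2c2, giving column 1 = [2, 2]; repeating for each j gives P = [[2, 1], [2, -1]].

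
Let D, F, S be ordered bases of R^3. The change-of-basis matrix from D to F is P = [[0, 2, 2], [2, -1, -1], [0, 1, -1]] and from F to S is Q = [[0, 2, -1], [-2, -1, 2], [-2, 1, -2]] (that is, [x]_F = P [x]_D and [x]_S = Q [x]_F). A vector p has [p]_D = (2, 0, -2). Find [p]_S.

Apply P to get F-coordinates (-4, 6, 2), then Q to get S-coordinates.
The result is [p]_S = (10, 6, 10).

(10, 6, 10)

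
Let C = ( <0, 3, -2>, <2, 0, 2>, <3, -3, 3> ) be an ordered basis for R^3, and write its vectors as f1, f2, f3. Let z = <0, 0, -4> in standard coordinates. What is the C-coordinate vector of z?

<2, -3, 2>

We seek scalars with c_1 f1 + ... + c_3 f3 = z; equivalently solve M c = z where the columns of M are f1, ..., f3.
Row-reducing the augmented matrix [M | z] gives c = (2, -3, 2).
Check: 2f1 - 3f2 + 2f3 = <0, 0, -4>.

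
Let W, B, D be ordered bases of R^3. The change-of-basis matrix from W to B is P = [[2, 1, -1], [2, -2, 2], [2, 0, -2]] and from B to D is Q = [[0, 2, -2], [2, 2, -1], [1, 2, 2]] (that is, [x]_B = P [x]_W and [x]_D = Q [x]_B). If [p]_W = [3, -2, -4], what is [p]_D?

[-24, 6, 40]

Composing the changes, [p]_D = Q P [p]_W.
Q P = [[0, -4, 8], [6, -2, 4], [10, -3, -1]]; applying this to [3, -2, -4] gives [-24, 6, 40].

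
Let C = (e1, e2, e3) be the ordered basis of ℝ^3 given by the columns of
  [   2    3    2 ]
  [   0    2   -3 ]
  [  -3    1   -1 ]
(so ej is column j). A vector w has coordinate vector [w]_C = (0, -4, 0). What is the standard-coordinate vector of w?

(-12, -8, -4)

The coordinates say w = 0·e1 - 4e2 + 0·e3; adding the scaled basis vectors gives (-12, -8, -4).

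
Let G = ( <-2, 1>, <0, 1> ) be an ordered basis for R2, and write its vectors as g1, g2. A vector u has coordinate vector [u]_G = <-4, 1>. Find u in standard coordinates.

u = M [u]_G, where M has columns g1, g2.
Carrying out the matrix-vector product, u = <8, -3>.

<8, -3>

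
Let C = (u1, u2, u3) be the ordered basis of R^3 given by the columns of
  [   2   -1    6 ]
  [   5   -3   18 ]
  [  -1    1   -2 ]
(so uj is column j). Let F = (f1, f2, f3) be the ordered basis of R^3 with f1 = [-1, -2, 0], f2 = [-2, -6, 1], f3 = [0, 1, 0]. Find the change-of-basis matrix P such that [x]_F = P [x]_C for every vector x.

[[0, -1, -2], [-1, 1, -2], [-1, 1, 2]]

Take x = uj: its C-coordinates are the j-th standard unit vector, so P e_j — column j of P — equals [uj]_F.
u1 = 0·f1 - f2 - f3, giving column 1 = [0, -1, -1]; repeating for each j gives P = [[0, -1, -2], [-1, 1, -2], [-1, 1, 2]].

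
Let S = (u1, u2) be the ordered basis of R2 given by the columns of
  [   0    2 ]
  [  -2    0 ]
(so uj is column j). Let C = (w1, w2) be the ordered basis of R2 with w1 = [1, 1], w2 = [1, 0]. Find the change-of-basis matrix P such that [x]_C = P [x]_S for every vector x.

[[-2, 0], [2, 2]]

Column j of P is [uj]_C, since P maps S-coordinates to C-coordinates.
Expressing u1 in C: u1 = -2w1 + 2w2, so column 1 of P is [-2, 2].
Doing the same for each uj gives P = [[-2, 0], [2, 2]].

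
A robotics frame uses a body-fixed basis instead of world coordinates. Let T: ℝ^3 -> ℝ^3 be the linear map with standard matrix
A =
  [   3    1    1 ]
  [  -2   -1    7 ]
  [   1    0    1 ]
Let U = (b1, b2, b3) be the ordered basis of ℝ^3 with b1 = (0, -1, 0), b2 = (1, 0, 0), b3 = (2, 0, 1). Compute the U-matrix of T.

[[-1, 2, -3], [-1, 1, 1], [0, 1, 3]]

With P the matrix whose columns are b1, ..., b3, [T]_U = P^(-1) A P.
Column by column: T(b1) = A b1 = (-1, 1, 0); its U-coordinates (-1, -1, 0) give column 1.
Continuing for each basis vector yields [T]_U = [[-1, 2, -3], [-1, 1, 1], [0, 1, 3]].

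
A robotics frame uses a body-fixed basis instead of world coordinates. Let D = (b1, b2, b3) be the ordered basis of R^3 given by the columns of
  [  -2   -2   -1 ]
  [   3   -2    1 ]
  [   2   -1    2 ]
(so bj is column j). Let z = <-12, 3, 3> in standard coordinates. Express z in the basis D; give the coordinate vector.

Write z = c_1 b1 + ... + c_3 b3 and solve for the c_i.
Solving this 3x3 system gives c = (3, 3, 0).
Check: 3b1 + 3b2 + 0·b3 = <-12, 3, 3>.

<3, 3, 0>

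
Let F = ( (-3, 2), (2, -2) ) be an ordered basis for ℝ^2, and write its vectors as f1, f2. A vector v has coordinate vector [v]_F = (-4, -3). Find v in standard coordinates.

(6, -2)

v = M [v]_F, where M has columns f1, f2.
Carrying out the matrix-vector product, v = (6, -2).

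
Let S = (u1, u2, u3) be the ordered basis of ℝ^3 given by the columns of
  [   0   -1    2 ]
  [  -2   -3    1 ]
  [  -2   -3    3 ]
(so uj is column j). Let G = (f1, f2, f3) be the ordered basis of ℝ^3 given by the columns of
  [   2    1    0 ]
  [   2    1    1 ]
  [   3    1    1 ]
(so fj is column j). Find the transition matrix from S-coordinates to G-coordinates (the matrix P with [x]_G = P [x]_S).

[[0, 0, 2], [0, -1, -2], [-2, -2, -1]]

Column j of P is [uj]_G, since P maps S-coordinates to G-coordinates.
Expressing u1 in G: u1 = 0·f1 + 0·f2 - 2f3, so column 1 of P is <0, 0, -2>.
Doing the same for each uj gives P = [[0, 0, 2], [0, -1, -2], [-2, -2, -1]].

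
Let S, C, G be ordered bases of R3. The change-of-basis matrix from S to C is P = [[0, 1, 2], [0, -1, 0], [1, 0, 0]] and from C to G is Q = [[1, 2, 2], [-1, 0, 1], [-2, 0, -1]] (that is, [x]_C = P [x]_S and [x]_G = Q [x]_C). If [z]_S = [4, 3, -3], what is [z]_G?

[-1, 7, 2]

First [z]_C = P [z]_S = [-3, -3, 4].
Then [z]_G = Q [z]_C = [-1, 7, 2].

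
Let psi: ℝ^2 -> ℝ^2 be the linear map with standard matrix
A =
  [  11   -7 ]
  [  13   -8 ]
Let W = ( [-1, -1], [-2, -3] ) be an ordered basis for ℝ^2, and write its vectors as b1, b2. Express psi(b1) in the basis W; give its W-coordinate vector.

[2, 1]

Compute psi(b1) = A b1 = [-4, -5] in standard coordinates.
Then write this in W-coordinates: solve for y in y_1 b1 + y_2 b2 = [-4, -5].
This gives y = [2, 1], which is column 1 of [psi]_W.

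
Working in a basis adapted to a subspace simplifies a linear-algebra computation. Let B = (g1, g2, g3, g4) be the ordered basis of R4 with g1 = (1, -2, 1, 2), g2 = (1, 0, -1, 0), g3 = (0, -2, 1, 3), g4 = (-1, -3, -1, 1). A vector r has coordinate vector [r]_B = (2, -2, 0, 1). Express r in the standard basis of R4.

(-1, -7, 3, 5)

The coordinates say r = 2g1 - 2g2 + 0·g3 + g4; adding the scaled basis vectors gives (-1, -7, 3, 5).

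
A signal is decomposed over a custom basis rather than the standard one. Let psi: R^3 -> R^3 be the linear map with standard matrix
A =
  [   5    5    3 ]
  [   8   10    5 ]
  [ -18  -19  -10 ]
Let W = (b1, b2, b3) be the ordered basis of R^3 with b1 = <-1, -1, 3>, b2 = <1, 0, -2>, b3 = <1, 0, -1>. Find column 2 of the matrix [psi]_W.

Compute psi(b2) = A b2 = <-1, -2, 2> in standard coordinates.
Then write this in W-coordinates: solve for y in y_1 b1 + ... + y_3 b3 = <-1, -2, 2>.
This gives y = <2, 3, -2>, which is column 2 of [psi]_W.

<2, 3, -2>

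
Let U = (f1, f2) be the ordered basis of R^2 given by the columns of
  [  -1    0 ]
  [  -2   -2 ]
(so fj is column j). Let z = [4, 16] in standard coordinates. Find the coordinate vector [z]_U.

[-4, -4]

Write z = c_1 f1 + c_2 f2 and solve for the c_i.
System: -c_1 + 0c_2 = 4, -2c_1 - 2c_2 = 16; solving gives c_1 = -4, c_2 = -4.
Check: -4f1 - 4f2 = [4, 16].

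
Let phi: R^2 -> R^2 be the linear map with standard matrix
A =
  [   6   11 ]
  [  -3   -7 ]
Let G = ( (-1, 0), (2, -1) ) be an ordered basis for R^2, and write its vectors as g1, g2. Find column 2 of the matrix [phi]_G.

(-3, -1)

Compute phi(g2) = A g2 = (1, 1) in standard coordinates.
Then write this in G-coordinates: solve for y in y_1 g1 + y_2 g2 = (1, 1).
This gives y = (-3, -1), which is column 2 of [phi]_G.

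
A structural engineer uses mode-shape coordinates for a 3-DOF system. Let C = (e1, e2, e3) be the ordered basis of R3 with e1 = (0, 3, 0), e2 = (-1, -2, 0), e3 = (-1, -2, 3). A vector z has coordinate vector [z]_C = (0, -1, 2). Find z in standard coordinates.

By definition z = 0·e1 - e2 + 2e3.
Summing componentwise gives (-1, -2, 6).

(-1, -2, 6)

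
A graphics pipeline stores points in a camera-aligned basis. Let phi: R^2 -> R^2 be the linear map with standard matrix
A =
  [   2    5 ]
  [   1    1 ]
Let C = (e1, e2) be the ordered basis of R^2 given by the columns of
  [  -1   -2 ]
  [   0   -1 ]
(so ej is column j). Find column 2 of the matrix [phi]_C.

Compute phi(e2) = A e2 = <-9, -3> in standard coordinates.
Then write this in C-coordinates: solve for y in y_1 e1 + y_2 e2 = <-9, -3>.
This gives y = <3, 3>, which is column 2 of [phi]_C.

<3, 3>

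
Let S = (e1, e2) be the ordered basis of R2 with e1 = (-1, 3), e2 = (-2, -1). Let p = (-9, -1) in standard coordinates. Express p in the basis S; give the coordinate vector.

Write p = c_1 e1 + c_2 e2 and solve for the c_i.
System: -c_1 - 2c_2 = -9, 3c_1 - c_2 = -1; solving gives c_1 = 1, c_2 = 4.
Check: e1 + 4e2 = (-9, -1).

(1, 4)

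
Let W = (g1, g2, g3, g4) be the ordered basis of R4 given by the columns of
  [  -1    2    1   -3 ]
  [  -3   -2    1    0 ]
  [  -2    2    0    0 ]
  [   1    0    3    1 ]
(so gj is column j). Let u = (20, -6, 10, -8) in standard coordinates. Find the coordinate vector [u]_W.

[u]_W is the unique c with M c = u, where M has columns g1, ..., g4.
Gaussian elimination on [M | u] yields c = (-1, 4, -1, -4).
Check: -g1 + 4g2 - g3 - 4g4 = (20, -6, 10, -8).

(-1, 4, -1, -4)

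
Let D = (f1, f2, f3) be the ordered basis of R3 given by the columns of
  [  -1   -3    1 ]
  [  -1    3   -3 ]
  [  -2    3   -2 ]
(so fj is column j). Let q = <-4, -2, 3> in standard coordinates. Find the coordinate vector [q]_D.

Write q = c_1 f1 + ... + c_3 f3 and solve for the c_i.
Row-reducing the augmented matrix [M | q] gives c = (-1, 3, 4).
Check: -f1 + 3f2 + 4f3 = <-4, -2, 3>.

<-1, 3, 4>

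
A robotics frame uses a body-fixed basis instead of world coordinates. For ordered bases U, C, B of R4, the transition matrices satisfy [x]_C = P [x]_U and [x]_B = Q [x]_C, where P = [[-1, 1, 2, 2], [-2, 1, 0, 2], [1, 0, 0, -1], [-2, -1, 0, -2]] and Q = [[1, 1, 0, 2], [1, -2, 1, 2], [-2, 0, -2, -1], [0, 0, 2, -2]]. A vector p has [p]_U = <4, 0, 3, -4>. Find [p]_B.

First [p]_C = P [p]_U = <-6, -16, 8, 0>.
Then [p]_B = Q [p]_C = <-22, 34, -4, 16>.

<-22, 34, -4, 16>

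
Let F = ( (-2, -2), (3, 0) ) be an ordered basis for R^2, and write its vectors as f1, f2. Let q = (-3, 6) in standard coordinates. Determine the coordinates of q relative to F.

(-3, -3)

Write q = c_1 f1 + c_2 f2 and solve for the c_i.
System: -2c_1 + 3c_2 = -3, -2c_1 + 0c_2 = 6; solving gives c_1 = -3, c_2 = -3.
Check: -3f1 - 3f2 = (-3, 6).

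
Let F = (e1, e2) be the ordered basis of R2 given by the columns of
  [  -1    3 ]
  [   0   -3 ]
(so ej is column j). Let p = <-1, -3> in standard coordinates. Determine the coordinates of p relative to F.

<4, 1>

Write p = c_1 e1 + c_2 e2 and solve for the c_i.
System: -c_1 + 3c_2 = -1, 0c_1 - 3c_2 = -3; solving gives c_1 = 4, c_2 = 1.
Check: 4e1 + e2 = <-1, -3>.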